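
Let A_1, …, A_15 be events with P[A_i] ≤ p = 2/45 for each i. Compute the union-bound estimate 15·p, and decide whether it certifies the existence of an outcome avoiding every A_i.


Union bound: P[∪_{i=1}^{15} A_i] ≤ Σ_i P[A_i] ≤ 15·p = 15·(2/45) = 2/3.
Numerically: 2/3 ≈ 0.66667.
Is 2/3 < 1? YES.
Since P[∪ A_i] ≤ 2/3 < 1, the complement has P[∩ A_i^c] ≥ 1 − 2/3 = 1/3 > 0, so some outcome avoids every A_i.

15·p = 2/3 ≈ 0.66667; existence CERTIFIED by the union bound.


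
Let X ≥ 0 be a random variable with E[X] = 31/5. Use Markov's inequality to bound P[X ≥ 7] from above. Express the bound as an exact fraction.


μ = E[X] = 31/5, a = 7.
Markov: P[X ≥ 7] ≤ μ/a = (31/5)/7 = 31/35.
Numerically: ≈ 0.886.
(Since a = 7 > μ = 6.200, the bound 31/35 is < 1 and informative.)

P[X ≥ 7] ≤ 31/35 ≈ 0.886.


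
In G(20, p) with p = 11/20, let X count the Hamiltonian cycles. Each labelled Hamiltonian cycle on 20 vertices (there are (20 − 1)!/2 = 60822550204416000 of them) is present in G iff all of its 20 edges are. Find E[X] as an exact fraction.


K_20 has (20 − 1)!/2 = 60822550204416000 labelled Hamiltonian cycles.
For each such Hamiltonian cycle H, let X_H = 1 if all 20 edges of H are present in G. Then P[X_H = 1] = p^{20} = (11/20)^{20} = 672749994932560009201/104857600000000000000000000.
By linearity: E[X] = Σ_H E[X_H] = 60822550204416000 · p^{20} = 60822550204416000 · 672749994932560009201/104857600000000000000000000 = 9989836509230039246035759128621/25600000000000000000.
Numerically: E[X] ≈ 3.902e+11.

E[X] = 60822550204416000 · (11/20)^{20} = 9989836509230039246035759128621/25600000000000000000 ≈ 3.902e+11.


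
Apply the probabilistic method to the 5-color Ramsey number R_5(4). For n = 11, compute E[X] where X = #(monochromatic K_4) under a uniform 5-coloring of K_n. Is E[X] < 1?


E[X] = C(11, 4) · 5^{1 − 6} = 330 · 5^{−5} = 330/3125.
As a reduced fraction: E[X] = 66/625 ≈ 0.10560.
Is E[X] < 1? YES.
Since E[X] < 1, there exists a 5-coloring of K_{11} with no monochromatic K_4; hence R_5(4) > 11.

E[X] = 66/625 ≈ 0.10560; E[X] < 1, so R_5(4) > 11.


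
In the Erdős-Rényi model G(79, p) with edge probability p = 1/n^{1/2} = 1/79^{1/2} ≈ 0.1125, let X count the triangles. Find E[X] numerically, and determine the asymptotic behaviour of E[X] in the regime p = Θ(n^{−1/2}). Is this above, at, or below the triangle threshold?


Number of potential triangles: C(79, 3) = 79079.
Each occurs with probability p³ ≈ (0.1125)³ ≈ 1.424162e-03.
By linearity: E[X] = C(79, 3)·p³ ≈ 79079 · 1.424162e-03 ≈ 112.6213.
Since α = 1/2 < 1, p = c/n^{1/2} ≫ 1/n is above the triangle threshold p ~ 1/n. Asymptotically E[X] ~ (c³/6)·n^{3(1−α)} = (1³/6)·n^{1.5} → ∞; triangles are abundant w.h.p.

E[X] ≈ 112.6213; in regime p = Θ(1/n^{1/2}) E[X] diverges (above the triangle threshold p ~ 1/n).


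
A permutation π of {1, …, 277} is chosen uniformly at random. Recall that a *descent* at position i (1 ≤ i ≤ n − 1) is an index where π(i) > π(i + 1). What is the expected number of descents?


Write X = Σ X_I over i = 1, …, 276, with X_I the indicator of one descent.
There are 276 indicators.
For each fixed i, the pair (π(i), π(i+1)) is a uniformly random ordered pair of distinct values from {1, …, 277}; by symmetry P[π(i) > π(i+1)] = 1/2.
By linearity: E[X] = 276 · (1/2) = (277 − 1) · (1/2) = 138 ≈ 138.000.

E[X] = 138 = 138.000.


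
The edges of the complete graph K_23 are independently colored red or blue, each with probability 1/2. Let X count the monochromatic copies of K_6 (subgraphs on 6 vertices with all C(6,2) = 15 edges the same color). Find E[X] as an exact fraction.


Let X = Σ_S X_S over the C(23, 6) = 100947 subsets S of size 6, where X_S = 1 if the K_6 on S is monochromatic.
For a fixed S, the K_6 on S has C(6, 2) = 15 edges. P[all 15 edges red] = (1/2)^15, and likewise for blue, so P[monochromatic] = 2·(1/2)^15 = 2^{1 − 15} = 1/16384.
By linearity: E[X] = C(23, 6) · 2^{1 − 15} = 100947 · 1/16384 = 100947/16384.
Numerically: E[X] ≈ 6.1613.

E[X] = C(23,6)·2^(1−C(6,2)) = 100947/16384 ≈ 6.1613.


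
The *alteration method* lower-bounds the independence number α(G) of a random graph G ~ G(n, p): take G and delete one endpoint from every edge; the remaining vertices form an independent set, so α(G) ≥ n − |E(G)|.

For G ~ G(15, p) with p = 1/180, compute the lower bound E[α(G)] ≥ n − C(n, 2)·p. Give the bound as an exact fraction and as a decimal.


E[|E(G)|] = C(15, 2)·p = 105 · (1/180) = 7/12.
E[α(G)] ≥ n − E[|E(G)|] = 15 − 7/12 = 173/12.
Numerically: ≈ 14.41667.
(This is only a lower bound; the true E[α(G)] may be larger.)

E[α(G)] ≥ 173/12 ≈ 14.41667.


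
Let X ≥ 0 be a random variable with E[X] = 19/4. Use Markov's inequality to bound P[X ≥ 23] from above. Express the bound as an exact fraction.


μ = E[X] = 19/4, a = 23.
Markov: P[X ≥ 23] ≤ μ/a = (19/4)/23 = 19/92.
Numerically: ≈ 0.207.
(Since a = 23 > μ = 4.750, the bound 19/92 is < 1 and informative.)

P[X ≥ 23] ≤ 19/92 ≈ 0.207.


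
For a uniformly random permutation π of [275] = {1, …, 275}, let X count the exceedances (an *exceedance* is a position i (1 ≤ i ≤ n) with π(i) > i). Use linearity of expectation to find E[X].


Write X = Σ_{i=1}^{275} X_i, where X_i = 1_{π(i) > i}.
For each fixed i, π(i) is uniform over {1, …, 275} (marginal of a uniform permutation), so P[π(i) > i] = (n − i)/n. Summing: Σ_{i=1}^{275} (n − i)/n = (0 + 1 + … + 274)/275 = 275(275 − 1)/(2·275) = (275 − 1)/2.
Hence E[X] = Σ_{i=1}^{275} (275 − i)/275 = 137 ≈ 137.000000.

E[X] = 137 = 137.000000.


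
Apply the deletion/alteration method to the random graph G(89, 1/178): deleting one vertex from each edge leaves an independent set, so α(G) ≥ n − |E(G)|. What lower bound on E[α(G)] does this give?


E[|E(G)|] = C(89, 2)·p = 3916 · (1/178) = 22.
E[α(G)] ≥ n − E[|E(G)|] = 89 − 22 = 67.
Numerically: ≈ 67.000.
(This is only a lower bound; the true E[α(G)] may be larger.)

E[α(G)] ≥ 67 ≈ 67.000.


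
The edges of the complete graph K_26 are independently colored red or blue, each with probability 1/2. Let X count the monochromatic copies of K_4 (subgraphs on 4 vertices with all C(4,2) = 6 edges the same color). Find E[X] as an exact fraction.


Let X = Σ_S X_S over the C(26, 4) = 14950 subsets S of size 4, where X_S = 1 if the K_4 on S is monochromatic.
For a fixed S, the K_4 on S has C(4, 2) = 6 edges. P[all 6 edges red] = (1/2)^6, and likewise for blue, so P[monochromatic] = 2·(1/2)^6 = 2^{1 − 6} = 1/32.
By linearity of expectation: E[X] = C(26, 4) · 2^{1 − 6} = 14950 · 1/32 = 7475/16.
Numerically: E[X] ≈ 467.1875.

E[X] = C(26,4)·2^(1−C(4,2)) = 7475/16 ≈ 467.1875.


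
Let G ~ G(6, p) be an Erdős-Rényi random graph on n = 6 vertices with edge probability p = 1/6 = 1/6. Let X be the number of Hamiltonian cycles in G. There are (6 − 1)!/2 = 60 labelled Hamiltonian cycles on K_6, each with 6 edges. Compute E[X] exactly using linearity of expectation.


K_6 has (6 − 1)!/2 = 60 labelled Hamiltonian cycles.
For each such Hamiltonian cycle H, let X_H = 1 if all 6 edges of H are present in G. Then P[X_H = 1] = p^{6} = (1/6)^{6} = 1/46656.
Summing the indicators: E[X] = Σ_H E[X_H] = 60 · p^{6} = 60 · 1/46656 = 5/3888.
Numerically: E[X] ≈ 0.001286.

E[X] = 60 · (1/6)^{6} = 5/3888 ≈ 0.001286.


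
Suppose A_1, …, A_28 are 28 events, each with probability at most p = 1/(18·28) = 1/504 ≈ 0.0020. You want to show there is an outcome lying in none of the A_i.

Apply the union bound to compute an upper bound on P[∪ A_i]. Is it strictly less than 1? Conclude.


Union bound: P[∪_{i=1}^{28} A_i] ≤ Σ_i P[A_i] ≤ 28·p = 28·(1/504) = 1/18.
Numerically: 1/18 ≈ 0.0556.
Is 1/18 < 1? YES.
Since P[∪ A_i] ≤ 1/18 < 1, the complement has P[∩ A_i^c] ≥ 1 − 1/18 = 17/18 > 0, so some outcome avoids every A_i.

28·p = 1/18 ≈ 0.0556; existence CERTIFIED by the union bound.


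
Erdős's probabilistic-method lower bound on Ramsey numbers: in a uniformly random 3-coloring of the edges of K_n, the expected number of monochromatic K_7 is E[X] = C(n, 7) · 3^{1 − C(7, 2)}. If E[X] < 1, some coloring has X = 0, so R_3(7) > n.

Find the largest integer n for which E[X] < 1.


We need C(n, 7) · 3^{1 − 21} < 1, i.e. C(n, 7) < 3^{21 − 1} = 3486784401.
Check values of n near the boundary:
  n = 79: C(79, 7) = 2898753715; 2898753715 < 3486784401? YES
  n = 80: C(80, 7) = 3176716400; 3176716400 < 3486784401? YES
  n = 81: C(81, 7) = 3477216600; 3477216600 < 3486784401? YES
  n = 82: C(82, 7) = 3801756816; 3801756816 < 3486784401? NO
  n = 83: C(83, 7) = 4151918628; 4151918628 < 3486784401? NO
The largest n with C(n, 7) < 3486784401 is n = 81 (where E[X] = 42928600/43046721 ≈ 0.99726). Hence R_3(7) > 81, i.e. R_3(7) ≥ 82.

Largest n = 81; hence R_3(7) > 81.


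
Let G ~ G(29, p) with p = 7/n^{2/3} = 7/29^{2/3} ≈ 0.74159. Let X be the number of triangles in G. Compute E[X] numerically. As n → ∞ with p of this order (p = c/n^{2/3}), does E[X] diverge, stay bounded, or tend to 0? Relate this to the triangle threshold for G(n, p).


Number of potential triangles: C(29, 3) = 3654.
Each occurs with probability p³ ≈ (0.74159)³ ≈ 4.0784780e-01.
By linearity: E[X] = C(29, 3)·p³ ≈ 3654 · 4.0784780e-01 ≈ 1490.27586.
Since α = 2/3 < 1, p = c/n^{2/3} ≫ 1/n is above the triangle threshold p ~ 1/n. Asymptotically E[X] ~ (c³/6)·n^{3(1−α)} = (7³/6)·n^{1} → ∞; triangles are abundant w.h.p.

E[X] ≈ 1490.27586; in regime p = Θ(1/n^{2/3}) E[X] diverges (above the triangle threshold p ~ 1/n).


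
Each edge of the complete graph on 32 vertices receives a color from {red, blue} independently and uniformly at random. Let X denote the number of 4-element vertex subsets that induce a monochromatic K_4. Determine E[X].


Let X = Σ_S X_S over the C(32, 4) = 35960 subsets S of size 4, where X_S = 1 if the K_4 on S is monochromatic.
For a fixed S, the K_4 on S has C(4, 2) = 6 edges. P[all 6 edges red] = (1/2)^6, and likewise for blue, so P[monochromatic] = 2·(1/2)^6 = 2^{1 − 6} = 1/32.
Summing: E[X] = C(32, 4) · 2^{1 − 6} = 35960 · 1/32 = 4495/4.
Numerically: E[X] ≈ 1123.750.

E[X] = C(32,4)·2^(1−C(4,2)) = 4495/4 ≈ 1123.750.


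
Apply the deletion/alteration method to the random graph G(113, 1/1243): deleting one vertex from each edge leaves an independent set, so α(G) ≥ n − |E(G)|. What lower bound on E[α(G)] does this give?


E[|E(G)|] = C(113, 2)·p = 6328 · (1/1243) = 56/11.
E[α(G)] ≥ n − E[|E(G)|] = 113 − 56/11 = 1187/11.
Numerically: ≈ 107.9091.
(This is only a lower bound; the true E[α(G)] may be larger.)

E[α(G)] ≥ 1187/11 ≈ 107.9091.


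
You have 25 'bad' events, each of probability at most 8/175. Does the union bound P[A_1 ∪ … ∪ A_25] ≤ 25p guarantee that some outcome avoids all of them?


Union bound: P[∪_{i=1}^{25} A_i] ≤ Σ_i P[A_i] ≤ 25·p = 25·(8/175) = 8/7.
Numerically: 8/7 ≈ 1.143.
Is 8/7 < 1? NO.
Since the bound 8/7 is ≥ 1, the union bound is uninformative here; it does NOT by itself certify existence.

25·p = 8/7 ≈ 1.143; existence NOT certified by the union bound.


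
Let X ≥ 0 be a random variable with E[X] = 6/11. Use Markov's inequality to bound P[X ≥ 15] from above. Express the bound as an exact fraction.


μ = E[X] = 6/11, a = 15.
Markov: P[X ≥ 15] ≤ μ/a = (6/11)/15 = 2/55.
Numerically: ≈ 0.036.
(Since a = 15 > μ = 0.545, the bound 2/55 is < 1 and informative.)

P[X ≥ 15] ≤ 2/55 ≈ 0.036.


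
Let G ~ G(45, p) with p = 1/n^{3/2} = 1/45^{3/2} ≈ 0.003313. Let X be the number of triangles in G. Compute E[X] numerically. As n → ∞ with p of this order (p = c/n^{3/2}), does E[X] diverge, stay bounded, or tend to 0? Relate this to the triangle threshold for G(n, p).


Number of potential triangles: C(45, 3) = 14190.
Each occurs with probability p³ ≈ (0.003313)³ ≈ 3.635329e-08.
By linearity: E[X] = C(45, 3)·p³ ≈ 14190 · 3.635329e-08 ≈ 0.0005.
Since α = 3/2 > 1, p = c/n^{3/2} = o(1/n) is below the triangle threshold p ~ 1/n. Asymptotically E[X] ~ (c³/6)·n^{3(1−α)} = (1³/6)·n^{-1.5} → 0, so by Markov's inequality G has no triangles w.h.p.

E[X] ≈ 0.0005; in regime p = Θ(1/n^{3/2}) E[X] tends to 0 (below the triangle threshold p ~ 1/n).


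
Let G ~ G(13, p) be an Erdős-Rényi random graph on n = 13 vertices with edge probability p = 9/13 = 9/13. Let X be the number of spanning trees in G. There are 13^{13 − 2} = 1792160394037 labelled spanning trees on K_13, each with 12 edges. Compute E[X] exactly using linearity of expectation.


K_13 has 13^{13 − 2} = 1792160394037 labelled spanning trees.
For each such spanning tree H, let X_H = 1 if all 12 edges of H are present in G. Then P[X_H = 1] = p^{12} = (9/13)^{12} = 282429536481/23298085122481.
By linearity: E[X] = Σ_H E[X_H] = 1792160394037 · p^{12} = 1792160394037 · 282429536481/23298085122481 = 282429536481/13.
Numerically: E[X] ≈ 2.17253e+10.

E[X] = 1792160394037 · (9/13)^{12} = 282429536481/13 ≈ 2.17253e+10.


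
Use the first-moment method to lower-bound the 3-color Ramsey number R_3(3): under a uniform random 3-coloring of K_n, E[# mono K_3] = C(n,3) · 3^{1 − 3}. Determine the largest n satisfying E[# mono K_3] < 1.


We need C(n, 3) · 3^{1 − 3} < 1, i.e. C(n, 3) < 3^{3 − 1} = 9.
Check values of n near the boundary:
  n = 3: C(3, 3) = 1; 1 < 9? YES
  n = 4: C(4, 3) = 4; 4 < 9? YES
  n = 5: C(5, 3) = 10; 10 < 9? NO
The largest n with C(n, 3) < 9 is n = 4 (where E[X] = 4/9 ≈ 0.4444). Hence R_3(3) > 4, i.e. R_3(3) ≥ 5.

Largest n = 4; hence R_3(3) > 4.


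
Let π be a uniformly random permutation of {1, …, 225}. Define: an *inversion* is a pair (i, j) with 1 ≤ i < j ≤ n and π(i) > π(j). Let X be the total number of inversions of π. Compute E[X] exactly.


Write X = Σ X_I over the C(225, 2) = 25200 pairs i < j, with X_I the indicator of one inversion.
There are 25200 indicators.
For each fixed pair i < j, the values π(i) and π(j) are two distinct elements of {1, …, 225} in uniformly random order; by symmetry P[π(i) > π(j)] = 1/2.
By linearity: E[X] = 25200 · (1/2) = C(225, 2) · (1/2) = 25200/2 = 12600 ≈ 12600.000.

E[X] = 12600 = 12600.000.


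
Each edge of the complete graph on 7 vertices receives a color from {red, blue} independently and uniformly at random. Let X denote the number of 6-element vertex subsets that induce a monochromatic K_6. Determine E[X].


Let X = Σ_S X_S over the C(7, 6) = 7 subsets S of size 6, where X_S = 1 if the K_6 on S is monochromatic.
For a fixed S, the K_6 on S has C(6, 2) = 15 edges. P[all 15 edges red] = (1/2)^15, and likewise for blue, so P[monochromatic] = 2·(1/2)^15 = 2^{1 − 15} = 1/16384.
Summing: E[X] = C(7, 6) · 2^{1 − 15} = 7 · 1/16384 = 7/16384.
Numerically: E[X] ≈ 0.0004.

E[X] = C(7,6)·2^(1−C(6,2)) = 7/16384 ≈ 0.0004.


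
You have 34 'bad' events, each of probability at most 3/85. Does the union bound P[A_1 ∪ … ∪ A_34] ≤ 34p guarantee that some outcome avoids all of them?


Union bound: P[∪_{i=1}^{34} A_i] ≤ Σ_i P[A_i] ≤ 34·p = 34·(3/85) = 6/5.
Numerically: 6/5 ≈ 1.20000.
Is 6/5 < 1? NO.
Since the bound 6/5 is ≥ 1, the union bound is uninformative here; it does NOT by itself certify existence.

34·p = 6/5 ≈ 1.20000; existence NOT certified by the union bound.


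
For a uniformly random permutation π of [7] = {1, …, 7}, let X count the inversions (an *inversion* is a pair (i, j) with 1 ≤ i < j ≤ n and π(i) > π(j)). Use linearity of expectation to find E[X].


Write X = Σ X_I over the C(7, 2) = 21 pairs i < j, with X_I the indicator of one inversion.
There are 21 indicators.
For each fixed pair i < j, the values π(i) and π(j) are two distinct elements of {1, …, 7} in uniformly random order; by symmetry P[π(i) > π(j)] = 1/2.
By linearity: E[X] = 21 · (1/2) = C(7, 2) · (1/2) = 21/2 = 21/2 ≈ 10.500000.

E[X] = 21/2 = 10.500000.


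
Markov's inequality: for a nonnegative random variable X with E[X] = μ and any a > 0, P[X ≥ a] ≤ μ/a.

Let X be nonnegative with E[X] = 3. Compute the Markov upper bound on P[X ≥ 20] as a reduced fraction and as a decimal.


μ = E[X] = 3, a = 20.
Markov: P[X ≥ 20] ≤ μ/a = (3)/20 = 3/20.
Numerically: ≈ 0.1500.
(Since a = 20 > μ = 3.0000, the bound 3/20 is < 1 and informative.)

P[X ≥ 20] ≤ 3/20 ≈ 0.1500.


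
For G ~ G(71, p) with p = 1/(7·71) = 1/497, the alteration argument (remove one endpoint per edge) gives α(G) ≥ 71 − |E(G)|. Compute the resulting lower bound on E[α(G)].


E[|E(G)|] = C(71, 2)·p = 2485 · (1/497) = 5.
E[α(G)] ≥ n − E[|E(G)|] = 71 − 5 = 66.
Numerically: ≈ 66.000000.
(This is only a lower bound; the true E[α(G)] may be larger.)

E[α(G)] ≥ 66 ≈ 66.000000.


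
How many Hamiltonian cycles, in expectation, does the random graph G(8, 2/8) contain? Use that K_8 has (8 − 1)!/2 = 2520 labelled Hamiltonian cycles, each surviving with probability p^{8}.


K_8 has (8 − 1)!/2 = 2520 labelled Hamiltonian cycles.
For each such Hamiltonian cycle H, let X_H = 1 if all 8 edges of H are present in G. Then P[X_H = 1] = p^{8} = (1/4)^{8} = 1/65536.
By linearity of expectation: E[X] = Σ_H E[X_H] = 2520 · p^{8} = 2520 · 1/65536 = 315/8192.
Numerically: E[X] ≈ 0.038452.

E[X] = 2520 · (1/4)^{8} = 315/8192 ≈ 0.038452.


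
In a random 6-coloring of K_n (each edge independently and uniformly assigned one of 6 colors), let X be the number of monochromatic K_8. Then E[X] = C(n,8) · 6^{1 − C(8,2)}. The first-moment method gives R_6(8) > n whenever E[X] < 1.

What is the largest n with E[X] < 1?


We need C(n, 8) · 6^{1 − 28} < 1, i.e. C(n, 8) < 6^{28 − 1} = 1023490369077469249536.
Check values of n near the boundary:
  n = 1592: C(1592, 8) = 1005480414540892933435; 1005480414540892933435 < 1023490369077469249536? YES
  n = 1593: C(1593, 8) = 1010555394551193970323; 1010555394551193970323 < 1023490369077469249536? YES
  n = 1594: C(1594, 8) = 1015652773590544255167; 1015652773590544255167 < 1023490369077469249536? YES
  n = 1595: C(1595, 8) = 1020772636343363633895; 1020772636343363633895 < 1023490369077469249536? YES
  n = 1596: C(1596, 8) = 1025915067760710553965; 1025915067760710553965 < 1023490369077469249536? NO
The largest n with C(n, 8) < 1023490369077469249536 is n = 1595 (where E[X] = 113419181815929292655/113721152119718805504 ≈ 0.997345). Hence R_6(8) > 1595, i.e. R_6(8) ≥ 1596.

Largest n = 1595; hence R_6(8) > 1595.


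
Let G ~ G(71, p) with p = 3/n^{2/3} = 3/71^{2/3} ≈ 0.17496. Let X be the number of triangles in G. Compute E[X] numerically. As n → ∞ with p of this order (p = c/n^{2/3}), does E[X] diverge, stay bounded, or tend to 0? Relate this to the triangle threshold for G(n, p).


Number of potential triangles: C(71, 3) = 57155.
Each occurs with probability p³ ≈ (0.17496)³ ≈ 5.3560801e-03.
By linearity: E[X] = C(71, 3)·p³ ≈ 57155 · 5.3560801e-03 ≈ 306.12676.
Since α = 2/3 < 1, p = c/n^{2/3} ≫ 1/n is above the triangle threshold p ~ 1/n. Asymptotically E[X] ~ (c³/6)·n^{3(1−α)} = (3³/6)·n^{1} → ∞; triangles are abundant w.h.p.

E[X] ≈ 306.12676; in regime p = Θ(1/n^{2/3}) E[X] diverges (above the triangle threshold p ~ 1/n).


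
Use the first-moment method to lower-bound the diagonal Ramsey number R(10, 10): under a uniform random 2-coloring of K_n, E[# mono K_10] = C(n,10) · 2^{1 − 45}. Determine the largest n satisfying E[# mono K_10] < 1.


We need C(n, 10) · 2^{1 − 45} < 1, i.e. C(n, 10) < 2^{45 − 1} = 17592186044416.
Check values of n near the boundary:
  n = 99: C(99, 10) = 15579278510796; 15579278510796 < 17592186044416? YES
  n = 100: C(100, 10) = 17310309456440; 17310309456440 < 17592186044416? YES
  n = 101: C(101, 10) = 19212541264840; 19212541264840 < 17592186044416? NO
  n = 102: C(102, 10) = 21300860967540; 21300860967540 < 17592186044416? NO
The largest n with C(n, 10) < 17592186044416 is n = 100 (where E[X] = 2163788682055/2199023255552 ≈ 0.98398). Hence R(10, 10) > 100, i.e. R(10, 10) ≥ 101.

Largest n = 100; hence R(10, 10) > 100.


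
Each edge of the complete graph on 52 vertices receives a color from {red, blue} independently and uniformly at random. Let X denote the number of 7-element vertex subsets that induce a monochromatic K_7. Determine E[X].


Let X = Σ_S X_S over the C(52, 7) = 133784560 subsets S of size 7, where X_S = 1 if the K_7 on S is monochromatic.
For a fixed S, the K_7 on S has C(7, 2) = 21 edges. P[all 21 edges red] = (1/2)^21, and likewise for blue, so P[monochromatic] = 2·(1/2)^21 = 2^{1 − 21} = 1/1048576.
Summing: E[X] = C(52, 7) · 2^{1 − 21} = 133784560 · 1/1048576 = 8361535/65536.
Numerically: E[X] ≈ 127.58690.

E[X] = C(52,7)·2^(1−C(7,2)) = 8361535/65536 ≈ 127.58690.


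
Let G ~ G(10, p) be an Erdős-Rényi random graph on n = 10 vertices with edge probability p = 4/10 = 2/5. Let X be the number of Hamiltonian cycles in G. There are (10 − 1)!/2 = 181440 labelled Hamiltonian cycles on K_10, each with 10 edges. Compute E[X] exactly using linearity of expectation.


K_10 has (10 − 1)!/2 = 181440 labelled Hamiltonian cycles.
For each such Hamiltonian cycle H, let X_H = 1 if all 10 edges of H are present in G. Then P[X_H = 1] = p^{10} = (2/5)^{10} = 1024/9765625.
Summing the indicators: E[X] = Σ_H E[X_H] = 181440 · p^{10} = 181440 · 1024/9765625 = 37158912/1953125.
Numerically: E[X] ≈ 19.03.

E[X] = 181440 · (2/5)^{10} = 37158912/1953125 ≈ 19.03.


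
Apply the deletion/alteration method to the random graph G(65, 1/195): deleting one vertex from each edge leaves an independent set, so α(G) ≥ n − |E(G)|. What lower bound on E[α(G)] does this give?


E[|E(G)|] = C(65, 2)·p = 2080 · (1/195) = 32/3.
E[α(G)] ≥ n − E[|E(G)|] = 65 − 32/3 = 163/3.
Numerically: ≈ 54.333333.
(This is only a lower bound; the true E[α(G)] may be larger.)

E[α(G)] ≥ 163/3 ≈ 54.333333.


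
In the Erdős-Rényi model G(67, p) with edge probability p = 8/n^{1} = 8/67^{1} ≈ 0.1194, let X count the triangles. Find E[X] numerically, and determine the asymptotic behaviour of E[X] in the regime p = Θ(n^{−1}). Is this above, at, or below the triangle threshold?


Number of potential triangles: C(67, 3) = 47905.
Each occurs with probability p³ ≈ (0.1194)³ ≈ 1.7023371e-03.
By linearity: E[X] = C(67, 3)·p³ ≈ 47905 · 1.7023371e-03 ≈ 81.55046.
Here α = 1, so p = 8/n is exactly at the triangle threshold p ~ 1/n. Asymptotically E[X] → c³/6 = 8³/6 = 256/3 ≈ 85.33333, a bounded constant. In this regime the triangle count is asymptotically Poisson(c³/6).

E[X] ≈ 81.55046; in regime p = Θ(1/n^{1}) E[X] stays bounded (at the triangle threshold p ~ 1/n).


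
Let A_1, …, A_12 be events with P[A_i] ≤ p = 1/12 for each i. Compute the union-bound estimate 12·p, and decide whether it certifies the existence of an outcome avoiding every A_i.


Union bound: P[∪_{i=1}^{12} A_i] ≤ Σ_i P[A_i] ≤ 12·p = 12·(1/12) = 1.
Numerically: 1 ≈ 1.000.
Is 1 < 1? NO.
Since the bound 1 is ≥ 1, the union bound is uninformative here; it does NOT by itself certify existence.

12·p = 1 ≈ 1.000; existence NOT certified by the union bound.


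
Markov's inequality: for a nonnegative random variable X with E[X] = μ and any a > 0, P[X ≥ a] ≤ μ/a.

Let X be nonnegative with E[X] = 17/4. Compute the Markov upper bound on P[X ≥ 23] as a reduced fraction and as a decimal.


μ = E[X] = 17/4, a = 23.
Markov: P[X ≥ 23] ≤ μ/a = (17/4)/23 = 17/92.
Numerically: ≈ 0.185.
(Since a = 23 > μ = 4.250, the bound 17/92 is < 1 and informative.)

P[X ≥ 23] ≤ 17/92 ≈ 0.185.


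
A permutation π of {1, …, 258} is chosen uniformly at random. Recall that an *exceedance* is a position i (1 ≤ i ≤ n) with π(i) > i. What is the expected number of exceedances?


Write X = Σ_{i=1}^{258} X_i, where X_i = 1_{π(i) > i}.
For each fixed i, π(i) is uniform over {1, …, 258} (marginal of a uniform permutation), so P[π(i) > i] = (n − i)/n. Summing: Σ_{i=1}^{258} (n − i)/n = (0 + 1 + … + 257)/258 = 258(258 − 1)/(2·258) = (258 − 1)/2.
Hence E[X] = Σ_{i=1}^{258} (258 − i)/258 = 257/2 ≈ 128.50000.

E[X] = 257/2 = 128.50000.


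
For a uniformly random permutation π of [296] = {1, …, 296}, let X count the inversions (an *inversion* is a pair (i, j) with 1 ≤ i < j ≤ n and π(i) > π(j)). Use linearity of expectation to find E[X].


Write X = Σ X_I over the C(296, 2) = 43660 pairs i < j, with X_I the indicator of one inversion.
There are 43660 indicators.
For each fixed pair i < j, the values π(i) and π(j) are two distinct elements of {1, …, 296} in uniformly random order; by symmetry P[π(i) > π(j)] = 1/2.
By linearity: E[X] = 43660 · (1/2) = C(296, 2) · (1/2) = 43660/2 = 21830 ≈ 21830.0000.

E[X] = 21830 = 21830.0000.


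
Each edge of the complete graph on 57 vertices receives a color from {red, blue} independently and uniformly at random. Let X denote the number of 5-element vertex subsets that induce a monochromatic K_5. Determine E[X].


Let X = Σ_S X_S over the C(57, 5) = 4187106 subsets S of size 5, where X_S = 1 if the K_5 on S is monochromatic.
For a fixed S, the K_5 on S has C(5, 2) = 10 edges. P[all 10 edges red] = (1/2)^10, and likewise for blue, so P[monochromatic] = 2·(1/2)^10 = 2^{1 − 10} = 1/512.
Summing: E[X] = C(57, 5) · 2^{1 − 10} = 4187106 · 1/512 = 2093553/256.
Numerically: E[X] ≈ 8177.94141.

E[X] = C(57,5)·2^(1−C(5,2)) = 2093553/256 ≈ 8177.94141.


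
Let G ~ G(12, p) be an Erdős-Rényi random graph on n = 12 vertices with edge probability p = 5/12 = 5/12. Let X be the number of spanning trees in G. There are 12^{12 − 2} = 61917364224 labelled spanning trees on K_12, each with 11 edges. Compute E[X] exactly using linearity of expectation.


K_12 has 12^{12 − 2} = 61917364224 labelled spanning trees.
For each such spanning tree H, let X_H = 1 if all 11 edges of H are present in G. Then P[X_H = 1] = p^{11} = (5/12)^{11} = 48828125/743008370688.
By linearity: E[X] = Σ_H E[X_H] = 61917364224 · p^{11} = 61917364224 · 48828125/743008370688 = 48828125/12.
Numerically: E[X] ≈ 4.069e+06.

E[X] = 61917364224 · (5/12)^{11} = 48828125/12 ≈ 4.069e+06.


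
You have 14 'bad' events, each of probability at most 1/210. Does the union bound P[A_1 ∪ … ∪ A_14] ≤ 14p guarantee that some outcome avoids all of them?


Union bound: P[∪_{i=1}^{14} A_i] ≤ Σ_i P[A_i] ≤ 14·p = 14·(1/210) = 1/15.
Numerically: 1/15 ≈ 0.0666667.
Is 1/15 < 1? YES.
Since P[∪ A_i] ≤ 1/15 < 1, the complement has P[∩ A_i^c] ≥ 1 − 1/15 = 14/15 > 0, so some outcome avoids every A_i.

14·p = 1/15 ≈ 0.0666667; existence CERTIFIED by the union bound.


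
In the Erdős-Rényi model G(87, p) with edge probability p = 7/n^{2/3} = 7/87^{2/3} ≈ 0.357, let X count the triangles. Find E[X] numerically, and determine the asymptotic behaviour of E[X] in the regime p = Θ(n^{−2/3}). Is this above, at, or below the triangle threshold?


Number of potential triangles: C(87, 3) = 105995.
Each occurs with probability p³ ≈ (0.357)³ ≈ 4.53164e-02.
By linearity: E[X] = C(87, 3)·p³ ≈ 105995 · 4.53164e-02 ≈ 4803.314.
Since α = 2/3 < 1, p = c/n^{2/3} ≫ 1/n is above the triangle threshold p ~ 1/n. Asymptotically E[X] ~ (c³/6)·n^{3(1−α)} = (7³/6)·n^{1} → ∞; triangles are abundant w.h.p.

E[X] ≈ 4803.314; in regime p = Θ(1/n^{2/3}) E[X] diverges (above the triangle threshold p ~ 1/n).


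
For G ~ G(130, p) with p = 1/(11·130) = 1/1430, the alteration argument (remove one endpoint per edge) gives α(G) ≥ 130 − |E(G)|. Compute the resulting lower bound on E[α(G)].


E[|E(G)|] = C(130, 2)·p = 8385 · (1/1430) = 129/22.
E[α(G)] ≥ n − E[|E(G)|] = 130 − 129/22 = 2731/22.
Numerically: ≈ 124.13636.
(This is only a lower bound; the true E[α(G)] may be larger.)

E[α(G)] ≥ 2731/22 ≈ 124.13636.


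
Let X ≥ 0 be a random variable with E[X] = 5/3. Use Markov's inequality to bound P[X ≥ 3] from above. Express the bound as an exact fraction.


μ = E[X] = 5/3, a = 3.
Markov: P[X ≥ 3] ≤ μ/a = (5/3)/3 = 5/9.
Numerically: ≈ 0.5556.
(Since a = 3 > μ = 1.6667, the bound 5/9 is < 1 and informative.)

P[X ≥ 3] ≤ 5/9 ≈ 0.5556.


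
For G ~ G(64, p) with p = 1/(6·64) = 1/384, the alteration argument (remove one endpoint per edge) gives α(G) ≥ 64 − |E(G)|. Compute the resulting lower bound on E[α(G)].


E[|E(G)|] = C(64, 2)·p = 2016 · (1/384) = 21/4.
E[α(G)] ≥ n − E[|E(G)|] = 64 − 21/4 = 235/4.
Numerically: ≈ 58.7500.
(This is only a lower bound; the true E[α(G)] may be larger.)

E[α(G)] ≥ 235/4 ≈ 58.7500.


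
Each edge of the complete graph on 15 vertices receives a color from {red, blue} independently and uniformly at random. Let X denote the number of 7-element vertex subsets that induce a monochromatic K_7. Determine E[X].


Let X = Σ_S X_S over the C(15, 7) = 6435 subsets S of size 7, where X_S = 1 if the K_7 on S is monochromatic.
For a fixed S, the K_7 on S has C(7, 2) = 21 edges. P[all 21 edges red] = (1/2)^21, and likewise for blue, so P[monochromatic] = 2·(1/2)^21 = 2^{1 − 21} = 1/1048576.
By linearity of expectation: E[X] = C(15, 7) · 2^{1 − 21} = 6435 · 1/1048576 = 6435/1048576.
Numerically: E[X] ≈ 0.006137.

E[X] = C(15,7)·2^(1−C(7,2)) = 6435/1048576 ≈ 0.006137.


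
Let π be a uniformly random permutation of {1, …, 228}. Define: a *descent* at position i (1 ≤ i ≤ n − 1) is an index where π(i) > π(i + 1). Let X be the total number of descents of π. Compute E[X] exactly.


Write X = Σ X_I over i = 1, …, 227, with X_I the indicator of one descent.
There are 227 indicators.
For each fixed i, the pair (π(i), π(i+1)) is a uniformly random ordered pair of distinct values from {1, …, 228}; by symmetry P[π(i) > π(i+1)] = 1/2.
By linearity: E[X] = 227 · (1/2) = (228 − 1) · (1/2) = 227/2 ≈ 113.500000.

E[X] = 227/2 = 113.500000.


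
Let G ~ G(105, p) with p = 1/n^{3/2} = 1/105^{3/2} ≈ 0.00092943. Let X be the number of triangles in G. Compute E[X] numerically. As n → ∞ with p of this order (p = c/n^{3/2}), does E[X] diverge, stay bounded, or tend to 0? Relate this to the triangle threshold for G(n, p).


Number of potential triangles: C(105, 3) = 187460.
Each occurs with probability p³ ≈ (0.00092943)³ ≈ 8.0287541e-10.
By linearity: E[X] = C(105, 3)·p³ ≈ 187460 · 8.0287541e-10 ≈ 0.00015.
Since α = 3/2 > 1, p = c/n^{3/2} = o(1/n) is below the triangle threshold p ~ 1/n. Asymptotically E[X] ~ (c³/6)·n^{3(1−α)} = (1³/6)·n^{-1.5} → 0, so by Markov's inequality G has no triangles w.h.p.

E[X] ≈ 0.00015; in regime p = Θ(1/n^{3/2}) E[X] tends to 0 (below the triangle threshold p ~ 1/n).


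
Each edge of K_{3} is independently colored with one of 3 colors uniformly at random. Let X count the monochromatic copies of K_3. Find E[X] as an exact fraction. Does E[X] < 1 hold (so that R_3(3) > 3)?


E[X] = C(3, 3) · 3^{1 − 3} = 1 · 3^{−2} = 1/9.
As a reduced fraction: E[X] = 1/9 ≈ 0.111.
Is E[X] < 1? YES.
Since E[X] < 1, there exists a 3-coloring of K_{3} with no monochromatic K_3; hence R_3(3) > 3.

E[X] = 1/9 ≈ 0.111; E[X] < 1, so R_3(3) > 3.


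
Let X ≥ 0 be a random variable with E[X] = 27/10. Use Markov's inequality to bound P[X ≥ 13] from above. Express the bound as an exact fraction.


μ = E[X] = 27/10, a = 13.
Markov: P[X ≥ 13] ≤ μ/a = (27/10)/13 = 27/130.
Numerically: ≈ 0.20769.
(Since a = 13 > μ = 2.70000, the bound 27/130 is < 1 and informative.)

P[X ≥ 13] ≤ 27/130 ≈ 0.20769.


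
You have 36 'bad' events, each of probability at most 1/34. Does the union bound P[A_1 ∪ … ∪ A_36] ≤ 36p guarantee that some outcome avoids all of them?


Union bound: P[∪_{i=1}^{36} A_i] ≤ Σ_i P[A_i] ≤ 36·p = 36·(1/34) = 18/17.
Numerically: 18/17 ≈ 1.0588235.
Is 18/17 < 1? NO.
Since the bound 18/17 is ≥ 1, the union bound is uninformative here; it does NOT by itself certify existence.

36·p = 18/17 ≈ 1.0588235; existence NOT certified by the union bound.


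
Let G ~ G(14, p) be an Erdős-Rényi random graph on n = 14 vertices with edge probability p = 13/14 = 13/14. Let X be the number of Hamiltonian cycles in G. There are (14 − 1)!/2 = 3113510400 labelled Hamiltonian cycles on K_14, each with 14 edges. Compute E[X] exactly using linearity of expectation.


K_14 has (14 − 1)!/2 = 3113510400 labelled Hamiltonian cycles.
For each such Hamiltonian cycle H, let X_H = 1 if all 14 edges of H are present in G. Then P[X_H = 1] = p^{14} = (13/14)^{14} = 3937376385699289/11112006825558016.
Summing the indicators: E[X] = Σ_H E[X_H] = 3113510400 · p^{14} = 3113510400 · 3937376385699289/11112006825558016 = 3420497300666614836525/3100448333024.
Numerically: E[X] ≈ 1.1e+09.

E[X] = 3113510400 · (13/14)^{14} = 3420497300666614836525/3100448333024 ≈ 1.1e+09.


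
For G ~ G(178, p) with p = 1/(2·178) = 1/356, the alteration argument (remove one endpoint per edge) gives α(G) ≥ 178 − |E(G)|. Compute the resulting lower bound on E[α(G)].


E[|E(G)|] = C(178, 2)·p = 15753 · (1/356) = 177/4.
E[α(G)] ≥ n − E[|E(G)|] = 178 − 177/4 = 535/4.
Numerically: ≈ 133.750.
(This is only a lower bound; the true E[α(G)] may be larger.)

E[α(G)] ≥ 535/4 ≈ 133.750.


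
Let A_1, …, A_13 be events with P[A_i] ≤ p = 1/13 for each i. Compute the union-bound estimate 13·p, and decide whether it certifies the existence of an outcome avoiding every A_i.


Union bound: P[∪_{i=1}^{13} A_i] ≤ Σ_i P[A_i] ≤ 13·p = 13·(1/13) = 1.
Numerically: 1 ≈ 1.00000.
Is 1 < 1? NO.
Since the bound 1 is ≥ 1, the union bound is uninformative here; it does NOT by itself certify existence.

13·p = 1 ≈ 1.00000; existence NOT certified by the union bound.


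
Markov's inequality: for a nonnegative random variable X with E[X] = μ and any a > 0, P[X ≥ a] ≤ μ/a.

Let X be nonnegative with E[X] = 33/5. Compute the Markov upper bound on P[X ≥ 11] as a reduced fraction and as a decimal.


μ = E[X] = 33/5, a = 11.
Markov: P[X ≥ 11] ≤ μ/a = (33/5)/11 = 3/5.
Numerically: ≈ 0.600000.
(Since a = 11 > μ = 6.600000, the bound 3/5 is < 1 and informative.)

P[X ≥ 11] ≤ 3/5 ≈ 0.600000.


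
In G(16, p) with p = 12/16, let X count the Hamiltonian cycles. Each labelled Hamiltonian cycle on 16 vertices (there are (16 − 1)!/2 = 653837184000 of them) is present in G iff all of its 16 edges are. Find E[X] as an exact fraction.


K_16 has (16 − 1)!/2 = 653837184000 labelled Hamiltonian cycles.
For each such Hamiltonian cycle H, let X_H = 1 if all 16 edges of H are present in G. Then P[X_H = 1] = p^{16} = (3/4)^{16} = 43046721/4294967296.
By linearity of expectation: E[X] = Σ_H E[X_H] = 653837184000 · p^{16} = 653837184000 · 43046721/4294967296 = 27485885585032875/4194304.
Numerically: E[X] ≈ 6.5531e+09.

E[X] = 653837184000 · (3/4)^{16} = 27485885585032875/4194304 ≈ 6.5531e+09.


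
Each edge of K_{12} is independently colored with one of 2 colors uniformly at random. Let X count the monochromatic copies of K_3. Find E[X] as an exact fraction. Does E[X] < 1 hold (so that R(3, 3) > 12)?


E[X] = C(12, 3) · 2^{1 − 3} = 220 · 2^{−2} = 220/4.
As a reduced fraction: E[X] = 55 ≈ 55.0000000.
Is E[X] < 1? NO.
Since E[X] ≥ 1, the first-moment bound is inconclusive at n = 12; it does NOT by itself certify R(3, 3) > 12.

E[X] = 55 ≈ 55.0000000; E[X] ≥ 1; first-moment method inconclusive here.


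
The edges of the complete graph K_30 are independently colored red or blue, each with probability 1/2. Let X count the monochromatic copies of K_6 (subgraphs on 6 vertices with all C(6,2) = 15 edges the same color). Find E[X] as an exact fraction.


Let X = Σ_S X_S over the C(30, 6) = 593775 subsets S of size 6, where X_S = 1 if the K_6 on S is monochromatic.
For a fixed S, the K_6 on S has C(6, 2) = 15 edges. P[all 15 edges red] = (1/2)^15, and likewise for blue, so P[monochromatic] = 2·(1/2)^15 = 2^{1 − 15} = 1/16384.
By linearity of expectation: E[X] = C(30, 6) · 2^{1 − 15} = 593775 · 1/16384 = 593775/16384.
Numerically: E[X] ≈ 36.24115.

E[X] = C(30,6)·2^(1−C(6,2)) = 593775/16384 ≈ 36.24115.


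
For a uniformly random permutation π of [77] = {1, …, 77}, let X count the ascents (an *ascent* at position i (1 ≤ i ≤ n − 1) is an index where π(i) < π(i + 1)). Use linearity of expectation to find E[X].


Write X = Σ X_I over i = 1, …, 76, with X_I the indicator of one ascent.
There are 76 indicators.
For each fixed i, the pair (π(i), π(i+1)) is a uniformly random ordered pair of distinct values from {1, …, 77}; by symmetry P[π(i) < π(i+1)] = 1/2.
By linearity: E[X] = 76 · (1/2) = (77 − 1) · (1/2) = 38 ≈ 38.000.

E[X] = 38 = 38.000.


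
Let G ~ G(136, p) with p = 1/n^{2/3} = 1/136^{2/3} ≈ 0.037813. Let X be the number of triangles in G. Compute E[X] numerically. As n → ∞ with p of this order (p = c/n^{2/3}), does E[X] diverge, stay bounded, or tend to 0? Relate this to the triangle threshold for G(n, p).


Number of potential triangles: C(136, 3) = 410040.
Each occurs with probability p³ ≈ (0.037813)³ ≈ 5.40657439e-05.
By linearity: E[X] = C(136, 3)·p³ ≈ 410040 · 5.40657439e-05 ≈ 22.169118.
Since α = 2/3 < 1, p = c/n^{2/3} ≫ 1/n is above the triangle threshold p ~ 1/n. Asymptotically E[X] ~ (c³/6)·n^{3(1−α)} = (1³/6)·n^{1} → ∞; triangles are abundant w.h.p.

E[X] ≈ 22.169118; in regime p = Θ(1/n^{2/3}) E[X] diverges (above the triangle threshold p ~ 1/n).


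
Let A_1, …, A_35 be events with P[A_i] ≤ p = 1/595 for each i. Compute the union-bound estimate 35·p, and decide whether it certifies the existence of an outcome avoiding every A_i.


Union bound: P[∪_{i=1}^{35} A_i] ≤ Σ_i P[A_i] ≤ 35·p = 35·(1/595) = 1/17.
Numerically: 1/17 ≈ 0.0588.
Is 1/17 < 1? YES.
Since P[∪ A_i] ≤ 1/17 < 1, the complement has P[∩ A_i^c] ≥ 1 − 1/17 = 16/17 > 0, so some outcome avoids every A_i.

35·p = 1/17 ≈ 0.0588; existence CERTIFIED by the union bound.


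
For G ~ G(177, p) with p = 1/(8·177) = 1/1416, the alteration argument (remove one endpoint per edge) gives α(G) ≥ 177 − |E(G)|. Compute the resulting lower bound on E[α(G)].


E[|E(G)|] = C(177, 2)·p = 15576 · (1/1416) = 11.
E[α(G)] ≥ n − E[|E(G)|] = 177 − 11 = 166.
Numerically: ≈ 166.00000.
(This is only a lower bound; the true E[α(G)] may be larger.)

E[α(G)] ≥ 166 ≈ 166.00000.


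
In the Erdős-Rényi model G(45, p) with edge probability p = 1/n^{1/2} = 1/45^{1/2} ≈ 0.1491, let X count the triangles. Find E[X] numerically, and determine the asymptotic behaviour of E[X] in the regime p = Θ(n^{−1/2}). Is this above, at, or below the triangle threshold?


Number of potential triangles: C(45, 3) = 14190.
Each occurs with probability p³ ≈ (0.1491)³ ≈ 3.312693e-03.
By linearity: E[X] = C(45, 3)·p³ ≈ 14190 · 3.312693e-03 ≈ 47.0071.
Since α = 1/2 < 1, p = c/n^{1/2} ≫ 1/n is above the triangle threshold p ~ 1/n. Asymptotically E[X] ~ (c³/6)·n^{3(1−α)} = (1³/6)·n^{1.5} → ∞; triangles are abundant w.h.p.

E[X] ≈ 47.0071; in regime p = Θ(1/n^{1/2}) E[X] diverges (above the triangle threshold p ~ 1/n).


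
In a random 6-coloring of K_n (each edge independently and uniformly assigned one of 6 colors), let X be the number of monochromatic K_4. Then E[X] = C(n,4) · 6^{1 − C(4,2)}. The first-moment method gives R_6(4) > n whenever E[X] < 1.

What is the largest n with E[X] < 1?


We need C(n, 4) · 6^{1 − 6} < 1, i.e. C(n, 4) < 6^{6 − 1} = 7776.
Check values of n near the boundary:
  n = 17: C(17, 4) = 2380; 2380 < 7776? YES
  n = 18: C(18, 4) = 3060; 3060 < 7776? YES
  n = 19: C(19, 4) = 3876; 3876 < 7776? YES
  n = 20: C(20, 4) = 4845; 4845 < 7776? YES
  n = 21: C(21, 4) = 5985; 5985 < 7776? YES
  n = 22: C(22, 4) = 7315; 7315 < 7776? YES
  n = 23: C(23, 4) = 8855; 8855 < 7776? NO
  n = 24: C(24, 4) = 10626; 10626 < 7776? NO
The largest n with C(n, 4) < 7776 is n = 22 (where E[X] = 7315/7776 ≈ 0.9407). Hence R_6(4) > 22, i.e. R_6(4) ≥ 23.

Largest n = 22; hence R_6(4) > 22.
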